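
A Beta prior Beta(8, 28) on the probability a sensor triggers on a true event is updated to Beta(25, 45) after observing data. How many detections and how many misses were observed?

17 detections and 17 misses

A Beta(a, b) prior with s successes and f failures in binomial data gives a Beta(a+s, b+f) posterior.
So s = 25 − 8 = 17 and f = 45 − 28 = 17.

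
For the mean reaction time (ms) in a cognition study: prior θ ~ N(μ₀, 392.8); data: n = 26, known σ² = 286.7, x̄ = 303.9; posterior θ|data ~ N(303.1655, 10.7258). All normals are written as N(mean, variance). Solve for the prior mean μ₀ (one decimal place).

μ₀ = 277.0

With known observation variance, the Normal–Normal posterior has precision τ_n = τ₀ + n/σ² and mean μ_n = (τ₀μ₀ + (n/σ²)x̄)/τ_n.
Here τ₀ = 1/392.8 = 0.002546 and τ_data = 26/286.7 = 0.090687, so τ_n = 0.093233.
Rearranging for μ₀: μ₀ = (μ_n·τ_n − τ_data·x̄)/τ₀ = (303.1655·0.093233 − 0.090687·303.9) / 0.002546 = 0.705250/0.002546 ≈ 277.0.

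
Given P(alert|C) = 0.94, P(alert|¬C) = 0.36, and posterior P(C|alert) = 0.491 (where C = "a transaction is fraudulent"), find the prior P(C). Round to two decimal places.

Bayes' rule in odds form gives O(C|E) = O(C)·[P(E|C)/P(E|¬C)], hence O(C) = O(C|E)/LR.
Posterior odds = 0.491/(1−0.491) = 0.9646. LR = 0.94/0.36 = 2.6111.
Prior odds = 0.9646/2.6111 = 0.3694, so P(C) = 0.3694/(1+0.3694) ≈ 0.27.

P(C) = 0.27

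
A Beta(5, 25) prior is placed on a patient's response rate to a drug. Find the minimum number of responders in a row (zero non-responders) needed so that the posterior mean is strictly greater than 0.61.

k = 35

After k responders and 0 non-responders the posterior is Beta(5+k, 25), with mean (5+k)/(5+25+k).
Set (5+k)/(30+k) > 0.61 and solve: k > (0.61·30 − 5)/(1 − 0.61) = 34.103.
The smallest integer exceeding 34.103 is 35, and checking k=35: (40)/(65) = 0.6154 > 0.61.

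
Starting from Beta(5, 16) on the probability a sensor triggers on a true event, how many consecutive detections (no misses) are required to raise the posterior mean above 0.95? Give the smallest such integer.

k = 300

After k detections and 0 misses the posterior is Beta(5+k, 16), with mean (5+k)/(5+16+k).
Set (5+k)/(21+k) > 0.95 and solve: k > (0.95·21 − 5)/(1 − 0.95) = 299.000.
The smallest integer exceeding 299.000 is 300.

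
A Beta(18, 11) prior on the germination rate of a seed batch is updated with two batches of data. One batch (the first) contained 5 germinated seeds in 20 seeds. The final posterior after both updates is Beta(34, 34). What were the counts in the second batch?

Sequential conjugate updates are equivalent to a single update on the pooled data, so total successes = posterior α − prior α and total failures = posterior β − prior β.
Total across both batches: 34−18=16 germinated seeds, 34−11=23 non-germinating seeds.
Subtract the first batch: 16−5=11 germinated seeds and 23−15=8 non-germinating seeds.

11 germinated seeds and 8 non-germinating seeds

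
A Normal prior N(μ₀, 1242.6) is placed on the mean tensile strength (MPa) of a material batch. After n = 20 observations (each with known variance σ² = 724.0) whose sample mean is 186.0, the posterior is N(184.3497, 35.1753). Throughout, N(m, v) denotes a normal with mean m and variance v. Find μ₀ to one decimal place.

With known observation variance, the Normal–Normal posterior has precision τ_n = τ₀ + n/σ² and mean μ_n = (τ₀μ₀ + (n/σ²)x̄)/τ_n.
Here τ₀ = 1/1242.6 = 0.000805 and τ_data = 20/724.0 = 0.027624, so τ_n = 0.028429.
Rearranging for μ₀: μ₀ = (μ_n·τ_n − τ_data·x̄)/τ₀ = (184.3497·0.028429 − 0.027624·186.0) / 0.000805 = 0.102814/0.000805 ≈ 127.7.

μ₀ = 127.7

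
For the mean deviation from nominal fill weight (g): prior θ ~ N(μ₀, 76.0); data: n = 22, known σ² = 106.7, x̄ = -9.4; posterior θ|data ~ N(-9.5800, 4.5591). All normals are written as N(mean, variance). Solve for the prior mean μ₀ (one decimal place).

The posterior mean is a precision-weighted average: μ_n = (τ₀μ₀ + τ_data·x̄)/(τ₀+τ_data), with τ₀=1/σ₀² and τ_data=n/σ².
Here τ₀ = 1/76.0 = 0.013158 and τ_data = 22/106.7 = 0.206186, so τ_n = 0.219344.
Rearranging for μ₀: μ₀ = (μ_n·τ_n − τ_data·x̄)/τ₀ = (-9.5800·0.219344 − 0.206186·-9.4) / 0.013158 = -0.163167/0.013158 ≈ -12.4.

μ₀ = -12.4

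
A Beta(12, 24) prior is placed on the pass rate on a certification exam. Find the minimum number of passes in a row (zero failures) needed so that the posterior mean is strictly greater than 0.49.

k = 12

After k passes and 0 failures the posterior is Beta(12+k, 24), with mean (12+k)/(12+24+k).
Set (12+k)/(36+k) > 0.49 and solve: k > (0.49·36 − 12)/(1 − 0.49) = 11.059.
The smallest integer exceeding 11.059 is 12.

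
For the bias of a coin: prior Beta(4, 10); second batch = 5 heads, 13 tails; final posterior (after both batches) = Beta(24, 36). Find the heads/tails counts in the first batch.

Because Beta–binomial updating is additive in the counts, the combined data contributed (α_post−α_prior, β_post−β_prior) successes and failures.
Total across both batches: 24−4=20 heads, 36−10=26 tails.
Subtract the second batch: 20−5=15 heads and 26−13=13 tails.

15 heads and 13 tails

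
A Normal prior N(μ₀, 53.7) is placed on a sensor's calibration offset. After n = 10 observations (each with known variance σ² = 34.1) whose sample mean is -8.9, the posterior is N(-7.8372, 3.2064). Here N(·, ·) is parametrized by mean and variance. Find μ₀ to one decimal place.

μ₀ = 8.9

With known observation variance, the Normal–Normal posterior has precision τ_n = τ₀ + n/σ² and mean μ_n = (τ₀μ₀ + (n/σ²)x̄)/τ_n.
Here τ₀ = 1/53.7 = 0.018622 and τ_data = 10/34.1 = 0.293255, so τ_n = 0.311877.
Rearranging for μ₀: μ₀ = (μ_n·τ_n − τ_data·x̄)/τ₀ = (-7.8372·0.311877 − 0.293255·-8.9) / 0.018622 = 0.165727/0.018622 ≈ 8.9.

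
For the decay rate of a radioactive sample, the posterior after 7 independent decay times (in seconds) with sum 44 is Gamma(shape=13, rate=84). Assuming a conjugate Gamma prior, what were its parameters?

For an exponential likelihood with a Gamma(α, β) prior on the rate, n observations with total T give posterior Gamma(α+n, β+T).
So α = 13 − 7 = 6 and β = 84 − 44 = 40.

Gamma(shape=6, rate=40)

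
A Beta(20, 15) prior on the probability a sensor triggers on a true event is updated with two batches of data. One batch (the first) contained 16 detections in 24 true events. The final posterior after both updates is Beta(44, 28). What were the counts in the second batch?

Because Beta–binomial updating is additive in the counts, the combined data contributed (α_post−α_prior, β_post−β_prior) successes and failures.
Total across both batches: 44−20=24 detections, 28−15=13 misses.
Subtract the first batch: 24−16=8 detections and 13−8=5 misses.

8 detections and 5 misses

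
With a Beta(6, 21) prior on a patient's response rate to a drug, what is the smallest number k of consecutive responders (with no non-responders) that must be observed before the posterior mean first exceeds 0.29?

k = 3

After k responders and 0 non-responders the posterior is Beta(6+k, 21), with mean (6+k)/(6+21+k).
Set (6+k)/(27+k) > 0.29 and solve: k > (0.29·27 − 6)/(1 − 0.29) = 2.577.
The smallest integer exceeding 2.577 is 3, and checking k=3: (9)/(30) = 0.3000 > 0.29.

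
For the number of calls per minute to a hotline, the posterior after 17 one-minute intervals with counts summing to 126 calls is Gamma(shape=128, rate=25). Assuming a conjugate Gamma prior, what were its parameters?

Gamma(shape=2, rate=8)

A Gamma(α, β) prior (rate parametrization) on a Poisson rate with n observations summing to S gives posterior Gamma(α+S, β+n).
So α = 128 − 126 = 2 and β = 25 − 17 = 8.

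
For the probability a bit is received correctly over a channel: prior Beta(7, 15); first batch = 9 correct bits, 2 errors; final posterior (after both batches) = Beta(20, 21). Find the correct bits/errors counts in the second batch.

Sequential conjugate updates are equivalent to a single update on the pooled data, so total successes = posterior α − prior α and total failures = posterior β − prior β.
Total across both batches: 20−7=13 correct bits, 21−15=6 errors.
Subtract the first batch: 13−9=4 correct bits and 6−2=4 errors.

4 correct bits and 4 errors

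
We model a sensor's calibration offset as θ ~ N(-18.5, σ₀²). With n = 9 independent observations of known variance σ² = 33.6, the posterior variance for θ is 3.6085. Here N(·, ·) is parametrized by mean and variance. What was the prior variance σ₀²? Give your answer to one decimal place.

For the Normal–Normal model with known σ², precisions add: τ_n = τ₀ + n/σ².
So 1/σ₀² = 1/3.6085 − 9/33.6 = 0.277123 − 0.267857 = 0.009266.
Hence σ₀² = 1/0.009266 ≈ 107.9.

σ₀² = 107.9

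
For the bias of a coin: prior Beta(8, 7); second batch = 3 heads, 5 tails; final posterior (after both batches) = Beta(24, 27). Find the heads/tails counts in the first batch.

13 heads and 15 tails

Sequential conjugate updates are equivalent to a single update on the pooled data, so total successes = posterior α − prior α and total failures = posterior β − prior β.
Total across both batches: 24−8=16 heads, 27−7=20 tails.
Subtract the second batch: 16−3=13 heads and 20−5=15 tails.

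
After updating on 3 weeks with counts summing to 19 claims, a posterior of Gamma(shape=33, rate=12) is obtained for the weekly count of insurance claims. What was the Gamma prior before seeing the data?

Gamma(shape=14, rate=9)

A Gamma(α, β) prior (rate parametrization) on a Poisson rate with n observations summing to S gives posterior Gamma(α+S, β+n).
So α = 33 − 19 = 14 and β = 12 − 3 = 9.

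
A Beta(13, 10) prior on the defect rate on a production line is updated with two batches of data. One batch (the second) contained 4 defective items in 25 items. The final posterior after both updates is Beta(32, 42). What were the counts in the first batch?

Sequential conjugate updates are equivalent to a single update on the pooled data, so total successes = posterior α − prior α and total failures = posterior β − prior β.
Total across both batches: 32−13=19 defective items, 42−10=32 good items.
Subtract the second batch: 19−4=15 defective items and 32−21=11 good items.

15 defective items and 11 good items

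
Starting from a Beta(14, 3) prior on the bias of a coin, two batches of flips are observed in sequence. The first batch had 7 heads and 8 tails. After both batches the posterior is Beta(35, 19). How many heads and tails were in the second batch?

Because Beta–binomial updating is additive in the counts, the combined data contributed (α_post−α_prior, β_post−β_prior) successes and failures.
Total across both batches: 35−14=21 heads, 19−3=16 tails.
Subtract the first batch: 21−7=14 heads and 16−8=8 tails.

14 heads and 8 tails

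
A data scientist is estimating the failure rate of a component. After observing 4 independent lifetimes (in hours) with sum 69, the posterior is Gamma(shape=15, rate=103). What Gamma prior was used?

Gamma(shape=11, rate=34)

Gamma–exponential conjugacy: posterior shape = α + n, posterior rate = β + Σtᵢ.
So α = 15 − 4 = 11 and β = 103 − 69 = 34.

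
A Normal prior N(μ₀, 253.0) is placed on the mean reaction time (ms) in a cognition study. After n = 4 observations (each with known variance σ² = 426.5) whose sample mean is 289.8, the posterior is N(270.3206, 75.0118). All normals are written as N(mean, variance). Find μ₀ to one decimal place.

μ₀ = 224.1

The posterior mean is a precision-weighted average: μ_n = (τ₀μ₀ + τ_data·x̄)/(τ₀+τ_data), with τ₀=1/σ₀² and τ_data=n/σ².
Here τ₀ = 1/253.0 = 0.003953 and τ_data = 4/426.5 = 0.009379, so τ_n = 0.013332.
Rearranging for μ₀: μ₀ = (μ_n·τ_n − τ_data·x̄)/τ₀ = (270.3206·0.013332 − 0.009379·289.8) / 0.003953 = 0.885880/0.003953 ≈ 224.1.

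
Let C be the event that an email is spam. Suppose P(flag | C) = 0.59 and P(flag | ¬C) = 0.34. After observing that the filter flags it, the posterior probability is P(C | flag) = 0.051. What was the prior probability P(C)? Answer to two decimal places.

Bayes' rule in odds form gives O(C|E) = O(C)·[P(E|C)/P(E|¬C)], hence O(C) = O(C|E)/LR.
Posterior odds = 0.051/(1−0.051) = 0.0537. LR = 0.59/0.34 = 1.7353.
Prior odds = 0.0537/1.7353 = 0.0309, so P(C) = 0.0309/(1+0.0309) ≈ 0.03.

P(C) = 0.03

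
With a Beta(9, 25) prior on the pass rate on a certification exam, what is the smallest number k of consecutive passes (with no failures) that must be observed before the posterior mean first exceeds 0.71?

After k passes and 0 failures the posterior is Beta(9+k, 25), with mean (9+k)/(9+25+k).
Set (9+k)/(34+k) > 0.71 and solve: k > (0.71·34 − 9)/(1 − 0.71) = 52.207.
The smallest integer exceeding 52.207 is 53.

k = 53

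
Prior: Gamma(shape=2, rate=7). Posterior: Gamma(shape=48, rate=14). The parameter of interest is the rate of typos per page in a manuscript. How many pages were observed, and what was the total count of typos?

n = 7 pages with total 46 typos

A Gamma(α, β) prior (rate parametrization) on a Poisson rate with n observations summing to S gives posterior Gamma(α+S, β+n).
Matching: Σxᵢ = 48 − 2 = 46 and n = 14 − 7 = 7.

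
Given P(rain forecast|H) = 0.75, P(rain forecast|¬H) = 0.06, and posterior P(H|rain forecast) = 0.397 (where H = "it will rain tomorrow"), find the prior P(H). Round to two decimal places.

P(H) = 0.05

Bayes' rule in odds form gives O(H|E) = O(H)·[P(E|H)/P(E|¬H)], hence O(H) = O(H|E)/LR.
Posterior odds = 0.397/(1−0.397) = 0.6584. LR = 0.75/0.06 = 12.5000.
Prior odds = 0.6584/12.5000 = 0.0527, so P(H) = 0.0527/(1+0.0527) ≈ 0.05.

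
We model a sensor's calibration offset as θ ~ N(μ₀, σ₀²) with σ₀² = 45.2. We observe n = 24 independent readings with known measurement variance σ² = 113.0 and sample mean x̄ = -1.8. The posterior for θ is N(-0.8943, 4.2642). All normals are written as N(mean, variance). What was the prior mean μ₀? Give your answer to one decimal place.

μ₀ = 7.8

With known observation variance, the Normal–Normal posterior has precision τ_n = τ₀ + n/σ² and mean μ_n = (τ₀μ₀ + (n/σ²)x̄)/τ_n.
Here τ₀ = 1/45.2 = 0.022124 and τ_data = 24/113.0 = 0.212389, so τ_n = 0.234513.
Rearranging for μ₀: μ₀ = (μ_n·τ_n − τ_data·x̄)/τ₀ = (-0.8943·0.234513 − 0.212389·-1.8) / 0.022124 = 0.172575/0.022124 ≈ 7.8.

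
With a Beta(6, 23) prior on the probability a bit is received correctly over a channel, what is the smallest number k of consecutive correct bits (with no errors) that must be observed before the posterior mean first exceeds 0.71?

After k correct bits and 0 errors the posterior is Beta(6+k, 23), with mean (6+k)/(6+23+k).
Set (6+k)/(29+k) > 0.71 and solve: k > (0.71·29 − 6)/(1 − 0.71) = 50.310.
The smallest integer exceeding 50.310 is 51, and checking k=51: (57)/(80) = 0.7125 > 0.71.

k = 51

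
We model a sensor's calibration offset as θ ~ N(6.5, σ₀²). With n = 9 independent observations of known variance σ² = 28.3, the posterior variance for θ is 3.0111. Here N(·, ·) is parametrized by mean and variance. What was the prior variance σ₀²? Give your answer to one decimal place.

σ₀² = 71.0

Posterior precision equals prior precision plus data precision: 1/σ_n² = 1/σ₀² + n/σ².
So 1/σ₀² = 1/3.0111 − 9/28.3 = 0.332105 − 0.318021 = 0.014084.
Hence σ₀² = 1/0.014084 ≈ 71.0.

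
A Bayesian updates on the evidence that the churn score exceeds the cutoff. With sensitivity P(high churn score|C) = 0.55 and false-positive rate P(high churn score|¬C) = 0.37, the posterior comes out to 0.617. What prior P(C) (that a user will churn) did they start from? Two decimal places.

P(C) = 0.52

Bayes' rule in odds form gives O(C|E) = O(C)·[P(E|C)/P(E|¬C)], hence O(C) = O(C|E)/LR.
Posterior odds = 0.617/(1−0.617) = 1.6110. LR = 0.55/0.37 = 1.4865.
Prior odds = 1.6110/1.4865 = 1.0838, so P(C) = 1.0838/(1+1.0838) ≈ 0.52.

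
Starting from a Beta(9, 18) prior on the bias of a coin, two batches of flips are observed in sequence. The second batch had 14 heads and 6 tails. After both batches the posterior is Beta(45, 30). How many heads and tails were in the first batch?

22 heads and 6 tails

Because Beta–binomial updating is additive in the counts, the combined data contributed (α_post−α_prior, β_post−β_prior) successes and failures.
Total across both batches: 45−9=36 heads, 30−18=12 tails.
Subtract the second batch: 36−14=22 heads and 12−6=6 tails.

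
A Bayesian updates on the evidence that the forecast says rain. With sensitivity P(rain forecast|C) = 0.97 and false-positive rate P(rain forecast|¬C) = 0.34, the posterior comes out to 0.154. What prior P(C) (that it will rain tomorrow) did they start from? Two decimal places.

P(C) = 0.06

In odds form, posterior odds = prior odds × likelihood ratio, so prior odds = posterior odds ÷ LR.
Posterior odds = 0.154/(1−0.154) = 0.1820. LR = 0.97/0.34 = 2.8529.
Prior odds = 0.1820/2.8529 = 0.0638, so P(C) = 0.0638/(1+0.0638) ≈ 0.06.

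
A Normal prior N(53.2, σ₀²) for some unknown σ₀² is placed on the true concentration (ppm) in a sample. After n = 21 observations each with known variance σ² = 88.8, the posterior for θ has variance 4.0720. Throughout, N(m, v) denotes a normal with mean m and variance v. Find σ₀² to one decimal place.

Posterior precision equals prior precision plus data precision: 1/σ_n² = 1/σ₀² + n/σ².
So 1/σ₀² = 1/4.0720 − 21/88.8 = 0.245580 − 0.236486 = 0.009094.
Hence σ₀² = 1/0.009094 ≈ 110.0.

σ₀² = 110.0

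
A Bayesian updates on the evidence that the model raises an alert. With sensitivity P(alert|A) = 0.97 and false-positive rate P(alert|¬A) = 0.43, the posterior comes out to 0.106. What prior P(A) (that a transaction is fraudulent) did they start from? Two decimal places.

P(A) = 0.05

Bayes' rule in odds form gives O(A|E) = O(A)·[P(E|A)/P(E|¬A)], hence O(A) = O(A|E)/LR.
Posterior odds = 0.106/(1−0.106) = 0.1186. LR = 0.97/0.43 = 2.2558.
Prior odds = 0.1186/2.2558 = 0.0526, so P(A) = 0.0526/(1+0.0526) ≈ 0.05.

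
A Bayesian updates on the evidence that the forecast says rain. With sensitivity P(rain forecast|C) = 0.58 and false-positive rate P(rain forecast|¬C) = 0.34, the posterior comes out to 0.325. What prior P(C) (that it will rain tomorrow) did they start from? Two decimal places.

P(C) = 0.22

Bayes' rule in odds form gives O(C|E) = O(C)·[P(E|C)/P(E|¬C)], hence O(C) = O(C|E)/LR.
Posterior odds = 0.325/(1−0.325) = 0.4815. LR = 0.58/0.34 = 1.7059.
Prior odds = 0.4815/1.7059 = 0.2823, so P(C) = 0.2823/(1+0.2823) ≈ 0.22.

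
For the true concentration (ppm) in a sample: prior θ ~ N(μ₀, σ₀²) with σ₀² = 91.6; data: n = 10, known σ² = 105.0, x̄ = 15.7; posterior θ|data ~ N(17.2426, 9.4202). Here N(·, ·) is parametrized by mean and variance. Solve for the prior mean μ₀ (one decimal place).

The posterior mean is a precision-weighted average: μ_n = (τ₀μ₀ + τ_data·x̄)/(τ₀+τ_data), with τ₀=1/σ₀² and τ_data=n/σ².
Here τ₀ = 1/91.6 = 0.010917 and τ_data = 10/105.0 = 0.095238, so τ_n = 0.106155.
Rearranging for μ₀: μ₀ = (μ_n·τ_n − τ_data·x̄)/τ₀ = (17.2426·0.106155 − 0.095238·15.7) / 0.010917 = 0.335152/0.010917 ≈ 30.7.

μ₀ = 30.7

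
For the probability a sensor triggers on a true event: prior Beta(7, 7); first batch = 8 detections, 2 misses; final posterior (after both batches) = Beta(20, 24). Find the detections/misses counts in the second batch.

Sequential conjugate updates are equivalent to a single update on the pooled data, so total successes = posterior α − prior α and total failures = posterior β − prior β.
Total across both batches: 20−7=13 detections, 24−7=17 misses.
Subtract the first batch: 13−8=5 detections and 17−2=15 misses.

5 detections and 15 misses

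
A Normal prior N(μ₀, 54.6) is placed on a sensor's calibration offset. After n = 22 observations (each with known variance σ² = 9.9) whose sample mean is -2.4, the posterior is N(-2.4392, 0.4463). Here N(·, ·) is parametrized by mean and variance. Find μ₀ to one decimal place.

μ₀ = -7.2

With known observation variance, the Normal–Normal posterior has precision τ_n = τ₀ + n/σ² and mean μ_n = (τ₀μ₀ + (n/σ²)x̄)/τ_n.
Here τ₀ = 1/54.6 = 0.018315 and τ_data = 22/9.9 = 2.222222, so τ_n = 2.240537.
Rearranging for μ₀: μ₀ = (μ_n·τ_n − τ_data·x̄)/τ₀ = (-2.4392·2.240537 − 2.222222·-2.4) / 0.018315 = -0.131785/0.018315 ≈ -7.2.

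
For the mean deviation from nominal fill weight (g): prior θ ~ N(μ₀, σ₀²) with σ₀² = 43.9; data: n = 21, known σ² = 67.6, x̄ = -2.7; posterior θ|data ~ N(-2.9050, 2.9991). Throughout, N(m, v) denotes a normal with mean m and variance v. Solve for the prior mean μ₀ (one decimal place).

μ₀ = -5.7

The posterior mean is a precision-weighted average: μ_n = (τ₀μ₀ + τ_data·x̄)/(τ₀+τ_data), with τ₀=1/σ₀² and τ_data=n/σ².
Here τ₀ = 1/43.9 = 0.022779 and τ_data = 21/67.6 = 0.310651, so τ_n = 0.333430.
Rearranging for μ₀: μ₀ = (μ_n·τ_n − τ_data·x̄)/τ₀ = (-2.9050·0.333430 − 0.310651·-2.7) / 0.022779 = -0.129856/0.022779 ≈ -5.7.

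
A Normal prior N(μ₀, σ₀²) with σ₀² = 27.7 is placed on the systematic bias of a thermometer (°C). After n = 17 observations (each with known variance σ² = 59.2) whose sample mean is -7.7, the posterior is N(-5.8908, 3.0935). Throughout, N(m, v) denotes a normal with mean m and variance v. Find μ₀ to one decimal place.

The posterior mean is a precision-weighted average: μ_n = (τ₀μ₀ + τ_data·x̄)/(τ₀+τ_data), with τ₀=1/σ₀² and τ_data=n/σ².
Here τ₀ = 1/27.7 = 0.036101 and τ_data = 17/59.2 = 0.287162, so τ_n = 0.323263.
Rearranging for μ₀: μ₀ = (μ_n·τ_n − τ_data·x̄)/τ₀ = (-5.8908·0.323263 − 0.287162·-7.7) / 0.036101 = 0.306870/0.036101 ≈ 8.5.

μ₀ = 8.5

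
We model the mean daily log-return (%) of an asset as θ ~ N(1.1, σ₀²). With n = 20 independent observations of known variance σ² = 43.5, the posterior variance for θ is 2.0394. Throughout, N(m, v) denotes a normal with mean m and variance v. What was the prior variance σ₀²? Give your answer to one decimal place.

σ₀² = 32.7

For the Normal–Normal model with known σ², precisions add: τ_n = τ₀ + n/σ².
So 1/σ₀² = 1/2.0394 − 20/43.5 = 0.490340 − 0.459770 = 0.030570.
Hence σ₀² = 1/0.030570 ≈ 32.7.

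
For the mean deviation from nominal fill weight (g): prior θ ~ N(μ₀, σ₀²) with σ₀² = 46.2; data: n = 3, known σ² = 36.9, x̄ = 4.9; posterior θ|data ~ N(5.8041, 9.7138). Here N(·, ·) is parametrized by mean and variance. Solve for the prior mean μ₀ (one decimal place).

μ₀ = 9.2

The posterior mean is a precision-weighted average: μ_n = (τ₀μ₀ + τ_data·x̄)/(τ₀+τ_data), with τ₀=1/σ₀² and τ_data=n/σ².
Here τ₀ = 1/46.2 = 0.021645 and τ_data = 3/36.9 = 0.081301, so τ_n = 0.102946.
Rearranging for μ₀: μ₀ = (μ_n·τ_n − τ_data·x̄)/τ₀ = (5.8041·0.102946 − 0.081301·4.9) / 0.021645 = 0.199134/0.021645 ≈ 9.2.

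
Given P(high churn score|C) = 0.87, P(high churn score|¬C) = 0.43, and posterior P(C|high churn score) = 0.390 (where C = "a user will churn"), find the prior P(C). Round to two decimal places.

In odds form, posterior odds = prior odds × likelihood ratio, so prior odds = posterior odds ÷ LR.
Posterior odds = 0.390/(1−0.390) = 0.6393. LR = 0.87/0.43 = 2.0233.
Prior odds = 0.6393/2.0233 = 0.3160, so P(C) = 0.3160/(1+0.3160) ≈ 0.24.

P(C) = 0.24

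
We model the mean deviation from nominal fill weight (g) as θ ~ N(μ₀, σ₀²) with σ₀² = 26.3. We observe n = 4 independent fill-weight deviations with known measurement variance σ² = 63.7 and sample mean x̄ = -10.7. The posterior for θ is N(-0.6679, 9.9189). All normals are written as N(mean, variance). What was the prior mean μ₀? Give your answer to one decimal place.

μ₀ = 15.9

The posterior mean is a precision-weighted average: μ_n = (τ₀μ₀ + τ_data·x̄)/(τ₀+τ_data), with τ₀=1/σ₀² and τ_data=n/σ².
Here τ₀ = 1/26.3 = 0.038023 and τ_data = 4/63.7 = 0.062794, so τ_n = 0.100817.
Rearranging for μ₀: μ₀ = (μ_n·τ_n − τ_data·x̄)/τ₀ = (-0.6679·0.100817 − 0.062794·-10.7) / 0.038023 = 0.604560/0.038023 ≈ 15.9.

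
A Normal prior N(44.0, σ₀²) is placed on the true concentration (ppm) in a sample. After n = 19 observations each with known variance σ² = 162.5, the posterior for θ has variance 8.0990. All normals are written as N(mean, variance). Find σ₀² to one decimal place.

Posterior precision equals prior precision plus data precision: 1/σ_n² = 1/σ₀² + n/σ².
So 1/σ₀² = 1/8.0990 − 19/162.5 = 0.123472 − 0.116923 = 0.006549.
Hence σ₀² = 1/0.006549 ≈ 152.7.

σ₀² = 152.7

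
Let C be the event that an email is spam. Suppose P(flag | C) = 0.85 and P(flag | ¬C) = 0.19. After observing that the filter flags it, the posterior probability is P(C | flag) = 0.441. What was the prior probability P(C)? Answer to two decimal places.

Bayes' rule in odds form gives O(C|E) = O(C)·[P(E|C)/P(E|¬C)], hence O(C) = O(C|E)/LR.
Posterior odds = 0.441/(1−0.441) = 0.7889. LR = 0.85/0.19 = 4.4737.
Prior odds = 0.7889/4.4737 = 0.1763, so P(C) = 0.1763/(1+0.1763) ≈ 0.15.

P(C) = 0.15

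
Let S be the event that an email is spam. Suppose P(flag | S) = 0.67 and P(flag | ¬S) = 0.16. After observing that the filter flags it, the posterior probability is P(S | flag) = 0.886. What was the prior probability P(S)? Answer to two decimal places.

P(S) = 0.65

Bayes' rule in odds form gives O(S|E) = O(S)·[P(E|S)/P(E|¬S)], hence O(S) = O(S|E)/LR.
Posterior odds = 0.886/(1−0.886) = 7.7719. LR = 0.67/0.16 = 4.1875.
Prior odds = 7.7719/4.1875 = 1.8560, so P(S) = 1.8560/(1+1.8560) ≈ 0.65.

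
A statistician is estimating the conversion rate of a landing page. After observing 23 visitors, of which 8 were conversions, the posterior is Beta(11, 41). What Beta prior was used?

Beta(3, 26)

A Beta(α, β) prior with s successes and f failures in binomial data gives a Beta(α+s, β+f) posterior.
So α = 11 − 8 = 3 and β = 41 − 15 = 26.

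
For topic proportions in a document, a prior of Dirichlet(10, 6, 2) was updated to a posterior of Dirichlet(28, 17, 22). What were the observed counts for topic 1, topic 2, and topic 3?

For a Dirichlet(α) prior with multinomial counts c, the posterior is Dirichlet(α + c) componentwise.
Counts are posterior − prior componentwise: 28−10=18, 17−6=11, 22−2=20.

counts (18, 11, 20)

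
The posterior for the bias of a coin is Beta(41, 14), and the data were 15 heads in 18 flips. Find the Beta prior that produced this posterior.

Under Beta–binomial conjugacy the posterior parameters are (a+s, b+f).
Subtract the data counts: 41−15=26, 14−3=11.

Beta(26, 11)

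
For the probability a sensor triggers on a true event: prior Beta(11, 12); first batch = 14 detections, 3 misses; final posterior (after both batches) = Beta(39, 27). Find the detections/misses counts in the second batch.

Because Beta–binomial updating is additive in the counts, the combined data contributed (α_post−α_prior, β_post−β_prior) successes and failures.
Total across both batches: 39−11=28 detections, 27−12=15 misses.
Subtract the first batch: 28−14=14 detections and 15−3=12 misses.

14 detections and 12 misses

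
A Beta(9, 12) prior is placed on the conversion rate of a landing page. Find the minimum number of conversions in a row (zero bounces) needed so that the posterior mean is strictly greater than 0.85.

After k conversions and 0 bounces the posterior is Beta(9+k, 12), with mean (9+k)/(9+12+k).
Set (9+k)/(21+k) > 0.85 and solve: k > (0.85·21 − 9)/(1 − 0.85) = 59.000.
The smallest integer exceeding 59.000 is 60.

k = 60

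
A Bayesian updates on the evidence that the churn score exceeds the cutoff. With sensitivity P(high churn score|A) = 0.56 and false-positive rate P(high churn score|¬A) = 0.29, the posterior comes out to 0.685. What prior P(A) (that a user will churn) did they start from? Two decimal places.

P(A) = 0.53

In odds form, posterior odds = prior odds × likelihood ratio, so prior odds = posterior odds ÷ LR.
Posterior odds = 0.685/(1−0.685) = 2.1746. LR = 0.56/0.29 = 1.9310.
Prior odds = 2.1746/1.9310 = 1.1262, so P(A) = 1.1262/(1+1.1262) ≈ 0.53.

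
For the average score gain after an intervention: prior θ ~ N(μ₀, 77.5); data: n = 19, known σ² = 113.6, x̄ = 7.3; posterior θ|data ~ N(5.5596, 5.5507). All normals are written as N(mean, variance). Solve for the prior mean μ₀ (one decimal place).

With known observation variance, the Normal–Normal posterior has precision τ_n = τ₀ + n/σ² and mean μ_n = (τ₀μ₀ + (n/σ²)x̄)/τ_n.
Here τ₀ = 1/77.5 = 0.012903 and τ_data = 19/113.6 = 0.167254, so τ_n = 0.180157.
Rearranging for μ₀: μ₀ = (μ_n·τ_n − τ_data·x̄)/τ₀ = (5.5596·0.180157 − 0.167254·7.3) / 0.012903 = -0.219353/0.012903 ≈ -17.0.

μ₀ = -17.0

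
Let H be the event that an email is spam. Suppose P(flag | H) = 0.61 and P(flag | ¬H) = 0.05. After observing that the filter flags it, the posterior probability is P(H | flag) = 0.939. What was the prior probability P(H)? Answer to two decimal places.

P(H) = 0.56

Bayes' rule in odds form gives O(H|E) = O(H)·[P(E|H)/P(E|¬H)], hence O(H) = O(H|E)/LR.
Posterior odds = 0.939/(1−0.939) = 15.3934. LR = 0.61/0.05 = 12.2000.
Prior odds = 15.3934/12.2000 = 1.2618, so P(H) = 1.2618/(1+1.2618) ≈ 0.56.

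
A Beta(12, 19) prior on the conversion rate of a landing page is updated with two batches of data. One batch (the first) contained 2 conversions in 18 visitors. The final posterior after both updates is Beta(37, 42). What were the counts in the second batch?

Sequential conjugate updates are equivalent to a single update on the pooled data, so total successes = posterior α − prior α and total failures = posterior β − prior β.
Total across both batches: 37−12=25 conversions, 42−19=23 bounces.
Subtract the first batch: 25−2=23 conversions and 23−16=7 bounces.

23 conversions and 7 bounces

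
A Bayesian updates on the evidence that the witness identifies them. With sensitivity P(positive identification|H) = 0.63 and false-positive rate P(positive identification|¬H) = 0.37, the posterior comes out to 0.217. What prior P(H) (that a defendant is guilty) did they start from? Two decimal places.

Bayes' rule in odds form gives O(H|E) = O(H)·[P(E|H)/P(E|¬H)], hence O(H) = O(H|E)/LR.
Posterior odds = 0.217/(1−0.217) = 0.2771. LR = 0.63/0.37 = 1.7027.
Prior odds = 0.2771/1.7027 = 0.1627, so P(H) = 0.1627/(1+0.1627) ≈ 0.14.

P(H) = 0.14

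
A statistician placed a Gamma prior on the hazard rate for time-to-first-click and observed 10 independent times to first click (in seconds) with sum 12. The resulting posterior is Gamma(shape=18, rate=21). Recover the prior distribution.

Gamma(shape=8, rate=9)

For an exponential likelihood with a Gamma(α, β) prior on the rate, n observations with total T give posterior Gamma(α+n, β+T).
So α = 18 − 10 = 8 and β = 21 − 12 = 9.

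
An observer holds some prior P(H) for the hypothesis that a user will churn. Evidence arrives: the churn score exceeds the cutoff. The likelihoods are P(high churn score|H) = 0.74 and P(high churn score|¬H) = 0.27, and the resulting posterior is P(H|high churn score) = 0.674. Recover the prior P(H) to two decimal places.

Bayes' rule in odds form gives O(H|E) = O(H)·[P(E|H)/P(E|¬H)], hence O(H) = O(H|E)/LR.
Posterior odds = 0.674/(1−0.674) = 2.0675. LR = 0.74/0.27 = 2.7407.
Prior odds = 2.0675/2.7407 = 0.7544, so P(H) = 0.7544/(1+0.7544) ≈ 0.43.

P(H) = 0.43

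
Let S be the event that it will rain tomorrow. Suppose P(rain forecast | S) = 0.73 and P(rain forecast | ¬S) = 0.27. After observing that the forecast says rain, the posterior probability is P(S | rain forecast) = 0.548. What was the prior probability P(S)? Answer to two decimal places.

In odds form, posterior odds = prior odds × likelihood ratio, so prior odds = posterior odds ÷ LR.
Posterior odds = 0.548/(1−0.548) = 1.2124. LR = 0.73/0.27 = 2.7037.
Prior odds = 1.2124/2.7037 = 0.4484, so P(S) = 0.4484/(1+0.4484) ≈ 0.31.

P(S) = 0.31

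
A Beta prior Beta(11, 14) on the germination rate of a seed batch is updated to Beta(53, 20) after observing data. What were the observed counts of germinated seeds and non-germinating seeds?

42 germinated seeds and 6 non-germinating seeds

Beta is conjugate to the binomial likelihood: posterior = Beta(a+s, b+f).
Match parameters: s=53−11=42, f=20−14=6.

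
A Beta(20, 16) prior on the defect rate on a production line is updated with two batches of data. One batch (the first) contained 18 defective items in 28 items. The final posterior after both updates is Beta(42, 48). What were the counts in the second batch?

Sequential conjugate updates are equivalent to a single update on the pooled data, so total successes = posterior α − prior α and total failures = posterior β − prior β.
Total across both batches: 42−20=22 defective items, 48−16=32 good items.
Subtract the first batch: 22−18=4 defective items and 32−10=22 good items.

4 defective items and 22 good items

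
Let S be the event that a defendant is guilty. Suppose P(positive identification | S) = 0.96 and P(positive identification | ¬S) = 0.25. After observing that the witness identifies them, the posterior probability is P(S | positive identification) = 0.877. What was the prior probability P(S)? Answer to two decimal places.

In odds form, posterior odds = prior odds × likelihood ratio, so prior odds = posterior odds ÷ LR.
Posterior odds = 0.877/(1−0.877) = 7.1301. LR = 0.96/0.25 = 3.8400.
Prior odds = 7.1301/3.8400 = 1.8568, so P(S) = 1.8568/(1+1.8568) ≈ 0.65.

P(S) = 0.65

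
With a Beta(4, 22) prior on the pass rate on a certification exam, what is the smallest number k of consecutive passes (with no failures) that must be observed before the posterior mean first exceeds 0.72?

k = 53

After k passes and 0 failures the posterior is Beta(4+k, 22), with mean (4+k)/(4+22+k).
Set (4+k)/(26+k) > 0.72 and solve: k > (0.72·26 − 4)/(1 − 0.72) = 52.571.
The smallest integer exceeding 52.571 is 53, and checking k=53: (57)/(79) = 0.7215 > 0.72.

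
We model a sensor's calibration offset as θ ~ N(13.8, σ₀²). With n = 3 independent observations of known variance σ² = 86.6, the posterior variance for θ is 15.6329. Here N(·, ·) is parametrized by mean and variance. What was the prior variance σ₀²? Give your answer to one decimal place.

Posterior precision equals prior precision plus data precision: 1/σ_n² = 1/σ₀² + n/σ².
So 1/σ₀² = 1/15.6329 − 3/86.6 = 0.063968 − 0.034642 = 0.029326.
Hence σ₀² = 1/0.029326 ≈ 34.1.

σ₀² = 34.1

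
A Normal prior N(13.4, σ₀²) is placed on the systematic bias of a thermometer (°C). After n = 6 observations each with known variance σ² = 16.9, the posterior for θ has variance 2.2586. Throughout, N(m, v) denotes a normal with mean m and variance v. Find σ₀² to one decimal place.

σ₀² = 11.4

For the Normal–Normal model with known σ², precisions add: τ_n = τ₀ + n/σ².
So 1/σ₀² = 1/2.2586 − 6/16.9 = 0.442752 − 0.355030 = 0.087722.
Hence σ₀² = 1/0.087722 ≈ 11.4.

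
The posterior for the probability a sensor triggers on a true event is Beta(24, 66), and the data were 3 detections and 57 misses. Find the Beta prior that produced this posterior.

Beta(21, 9)

A Beta(α, β) prior with s successes and f failures in binomial data gives a Beta(α+s, β+f) posterior.
So α = 24 − 3 = 21 and β = 66 − 57 = 9.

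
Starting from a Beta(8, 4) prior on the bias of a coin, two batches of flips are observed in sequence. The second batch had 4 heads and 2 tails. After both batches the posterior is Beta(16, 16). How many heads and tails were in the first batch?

Sequential conjugate updates are equivalent to a single update on the pooled data, so total successes = posterior α − prior α and total failures = posterior β − prior β.
Total across both batches: 16−8=8 heads, 16−4=12 tails.
Subtract the second batch: 8−4=4 heads and 12−2=10 tails.

4 heads and 10 tails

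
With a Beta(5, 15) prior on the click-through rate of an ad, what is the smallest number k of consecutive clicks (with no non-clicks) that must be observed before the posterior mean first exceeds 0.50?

k = 11

After k clicks and 0 non-clicks the posterior is Beta(5+k, 15), with mean (5+k)/(5+15+k).
Set (5+k)/(20+k) > 0.50 and solve: k > (0.50·20 − 5)/(1 − 0.50) = 10.000.
The smallest integer exceeding 10.000 is 11, and checking k=11: (16)/(31) = 0.5161 > 0.50.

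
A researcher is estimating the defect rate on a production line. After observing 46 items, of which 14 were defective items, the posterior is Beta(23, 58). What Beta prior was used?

Beta(9, 26)

Under Beta–binomial conjugacy the posterior parameters are (α+s, β+f).
So α = 23 − 14 = 9 and β = 58 − 32 = 26.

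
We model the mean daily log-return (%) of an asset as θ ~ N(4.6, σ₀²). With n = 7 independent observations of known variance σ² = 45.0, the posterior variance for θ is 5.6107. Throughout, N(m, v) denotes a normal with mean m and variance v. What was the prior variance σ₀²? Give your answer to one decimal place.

For the Normal–Normal model with known σ², precisions add: τ_n = τ₀ + n/σ².
So 1/σ₀² = 1/5.6107 − 7/45.0 = 0.178231 − 0.155556 = 0.022675.
Hence σ₀² = 1/0.022675 ≈ 44.1.

σ₀² = 44.1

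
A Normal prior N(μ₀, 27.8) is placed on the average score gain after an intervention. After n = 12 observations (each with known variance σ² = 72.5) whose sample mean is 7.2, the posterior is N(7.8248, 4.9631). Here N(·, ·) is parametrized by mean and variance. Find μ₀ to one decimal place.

The posterior mean is a precision-weighted average: μ_n = (τ₀μ₀ + τ_data·x̄)/(τ₀+τ_data), with τ₀=1/σ₀² and τ_data=n/σ².
Here τ₀ = 1/27.8 = 0.035971 and τ_data = 12/72.5 = 0.165517, so τ_n = 0.201488.
Rearranging for μ₀: μ₀ = (μ_n·τ_n − τ_data·x̄)/τ₀ = (7.8248·0.201488 − 0.165517·7.2) / 0.035971 = 0.384881/0.035971 ≈ 10.7.

μ₀ = 10.7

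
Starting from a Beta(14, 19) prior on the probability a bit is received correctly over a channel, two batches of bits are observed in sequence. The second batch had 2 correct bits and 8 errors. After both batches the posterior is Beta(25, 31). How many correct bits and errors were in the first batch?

Sequential conjugate updates are equivalent to a single update on the pooled data, so total successes = posterior α − prior α and total failures = posterior β − prior β.
Total across both batches: 25−14=11 correct bits, 31−19=12 errors.
Subtract the second batch: 11−2=9 correct bits and 12−8=4 errors.

9 correct bits and 4 errors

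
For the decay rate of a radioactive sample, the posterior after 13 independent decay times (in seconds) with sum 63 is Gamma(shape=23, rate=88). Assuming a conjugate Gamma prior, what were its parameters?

Gamma(shape=10, rate=25)

Gamma–exponential conjugacy: posterior shape = α + n, posterior rate = β + Σtᵢ.
So α = 23 − 13 = 10 and β = 88 − 63 = 25.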